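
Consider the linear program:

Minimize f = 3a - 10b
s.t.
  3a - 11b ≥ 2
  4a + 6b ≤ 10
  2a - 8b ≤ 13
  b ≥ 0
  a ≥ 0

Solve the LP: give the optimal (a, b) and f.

Vertices and f = 3a - 10b:
  (61/31, 11/31) → f = 73/31
  (2/3, 0) → f = 2
  (5/2, 0) → f = 15/2

At the optimal vertex, 3a - 11b = 2 and b = 0.
Solving simultaneously gives a = 2/3, b = 0.

a = 2/3, b = 0, minimum f = 2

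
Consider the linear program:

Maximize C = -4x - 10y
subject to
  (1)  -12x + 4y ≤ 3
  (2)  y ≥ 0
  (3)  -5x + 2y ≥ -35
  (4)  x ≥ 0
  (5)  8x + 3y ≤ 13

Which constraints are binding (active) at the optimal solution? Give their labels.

Vertices and C = -4x - 10y:
  (0, 3/4) → C = -15/2
  (43/68, 45/17) → C = -29
  (0, 0) → C = 0
  (13/8, 0) → C = -13/2

The maximum is at (0, 0). Substituting into each constraint, equality holds for (2) and (4); the remaining constraints have slack.

(2) and (4)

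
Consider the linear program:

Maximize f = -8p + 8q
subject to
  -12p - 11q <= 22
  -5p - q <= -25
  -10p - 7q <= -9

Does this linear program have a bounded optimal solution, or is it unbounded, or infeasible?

unbounded

From the feasible point (253/26, -164/13), moving in the direction (-1, 5) keeps every constraint satisfied while f increases without bound.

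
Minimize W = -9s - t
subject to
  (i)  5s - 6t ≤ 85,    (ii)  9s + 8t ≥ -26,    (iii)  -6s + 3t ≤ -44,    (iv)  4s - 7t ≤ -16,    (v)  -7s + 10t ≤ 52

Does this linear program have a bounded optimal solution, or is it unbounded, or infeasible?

bounded optimum

Corner points and W = -9s - t:
  (691/11, 420/11) → W = -6639/11
  (581/4, 855/8) → W = -11313/8
  (178/15, 136/15) → W = -1738/15
  (596/39, 620/39) → W = -5984/39
The feasible region has finitely many vertices and no improving ray; the minimum is -11313/8 at (581/4, 855/8).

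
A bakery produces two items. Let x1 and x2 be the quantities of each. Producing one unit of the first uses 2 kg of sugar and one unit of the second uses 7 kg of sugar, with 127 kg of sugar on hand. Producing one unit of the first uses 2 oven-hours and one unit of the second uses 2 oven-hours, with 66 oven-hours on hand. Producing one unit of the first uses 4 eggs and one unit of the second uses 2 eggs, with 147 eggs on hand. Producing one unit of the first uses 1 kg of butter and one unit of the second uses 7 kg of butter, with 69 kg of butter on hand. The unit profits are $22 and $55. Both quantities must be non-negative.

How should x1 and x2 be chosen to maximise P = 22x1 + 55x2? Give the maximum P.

x1 = 27, x2 = 6, maximum P = 924

Corner points and P = 22x1 + 55x2:
  (0, 0) → P = 0
  (0, 69/7) → P = 3795/7
  (33, 0) → P = 726
  (27, 6) → P = 924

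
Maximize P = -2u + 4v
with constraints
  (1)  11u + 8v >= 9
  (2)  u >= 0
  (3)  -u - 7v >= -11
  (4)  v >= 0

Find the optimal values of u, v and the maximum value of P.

u = 0, v = 11/7, maximum P = 44/7

Corner points and P = -2u + 4v:
  (0, 9/8) → P = 9/2
  (9/11, 0) → P = -18/11
  (0, 11/7) → P = 44/7
  (11, 0) → P = -22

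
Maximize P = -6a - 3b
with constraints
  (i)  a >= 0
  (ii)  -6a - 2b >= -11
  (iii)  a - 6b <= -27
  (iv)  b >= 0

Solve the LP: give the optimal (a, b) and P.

Extreme points and P = -6a - 3b:
  (0, 11/2) → P = -33/2
  (0, 9/2) → P = -27/2
  (6/19, 173/38) → P = -591/38

The optimum lies where a = 0 and a - 6b = -27.
Solving simultaneously gives a = 0, b = 9/2.

a = 0, b = 9/2, maximum P = -27/2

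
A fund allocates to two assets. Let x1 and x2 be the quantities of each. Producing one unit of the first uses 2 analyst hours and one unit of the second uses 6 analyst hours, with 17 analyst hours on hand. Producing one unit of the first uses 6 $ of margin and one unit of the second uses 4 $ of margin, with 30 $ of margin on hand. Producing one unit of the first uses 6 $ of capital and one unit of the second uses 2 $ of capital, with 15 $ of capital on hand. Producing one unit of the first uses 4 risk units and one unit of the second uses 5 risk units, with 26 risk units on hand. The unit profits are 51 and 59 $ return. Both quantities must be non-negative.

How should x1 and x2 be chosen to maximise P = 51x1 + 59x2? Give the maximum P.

Feasible corners and P = 51x1 + 59x2:
  (0, 0) → P = 0
  (0, 17/6) → P = 1003/6
  (5/2, 0) → P = 255/2
  (7/4, 9/4) → P = 222

x1 = 7/4, x2 = 9/4, maximum P = 222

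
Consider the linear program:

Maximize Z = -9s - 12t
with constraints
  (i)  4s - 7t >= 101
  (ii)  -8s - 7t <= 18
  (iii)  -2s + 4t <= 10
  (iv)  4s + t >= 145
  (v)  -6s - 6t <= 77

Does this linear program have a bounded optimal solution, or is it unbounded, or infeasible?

unbounded

From the feasible point (237, 121), moving in the direction (6, -6) keeps every constraint satisfied while Z increases without bound.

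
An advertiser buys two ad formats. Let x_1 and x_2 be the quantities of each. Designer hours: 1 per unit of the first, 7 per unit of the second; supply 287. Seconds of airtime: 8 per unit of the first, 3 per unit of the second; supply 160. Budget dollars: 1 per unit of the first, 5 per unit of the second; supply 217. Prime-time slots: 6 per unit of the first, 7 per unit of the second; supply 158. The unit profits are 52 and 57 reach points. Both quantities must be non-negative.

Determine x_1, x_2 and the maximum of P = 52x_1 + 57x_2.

x_1 = 17, x_2 = 8, maximum P = 1340

Corner points and P = 52x_1 + 57x_2:
  (0, 0) → P = 0
  (0, 158/7) → P = 9006/7
  (20, 0) → P = 1040
  (17, 8) → P = 1340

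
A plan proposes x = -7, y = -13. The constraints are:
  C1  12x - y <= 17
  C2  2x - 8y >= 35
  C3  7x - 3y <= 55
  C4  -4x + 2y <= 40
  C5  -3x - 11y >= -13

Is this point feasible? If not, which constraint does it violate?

C1: -71 ≤ 17 ✓
C2: 90 ≥ 35 ✓
C3: -10 ≤ 55 ✓
C4: 2 ≤ 40 ✓
C5: 164 ≥ -13 ✓

feasible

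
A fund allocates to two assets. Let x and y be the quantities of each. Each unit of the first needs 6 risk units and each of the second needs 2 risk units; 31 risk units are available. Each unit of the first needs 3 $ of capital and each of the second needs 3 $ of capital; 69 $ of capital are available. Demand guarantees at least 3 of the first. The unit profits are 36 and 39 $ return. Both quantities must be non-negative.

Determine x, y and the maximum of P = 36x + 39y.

At the optimal vertex, 6x + 2y = 31 and x = 3.
Solving simultaneously gives x = 3, y = 13/2.

x = 3, y = 13/2, maximum P = 723/2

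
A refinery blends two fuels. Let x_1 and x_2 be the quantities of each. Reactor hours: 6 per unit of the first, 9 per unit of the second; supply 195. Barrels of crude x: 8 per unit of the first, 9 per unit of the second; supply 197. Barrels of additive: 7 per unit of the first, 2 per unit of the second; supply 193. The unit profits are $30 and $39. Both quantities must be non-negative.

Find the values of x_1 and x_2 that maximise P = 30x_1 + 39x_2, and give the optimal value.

Corner points and P = 30x_1 + 39x_2:
  (0, 0) → P = 0
  (0, 65/3) → P = 845
  (197/8, 0) → P = 2955/4
  (1, 21) → P = 849

The optimum lies where 6x_1 + 9x_2 = 195 and 8x_1 + 9x_2 = 197.
Solving simultaneously gives x_1 = 1, x_2 = 21.

x_1 = 1, x_2 = 21, maximum P = 849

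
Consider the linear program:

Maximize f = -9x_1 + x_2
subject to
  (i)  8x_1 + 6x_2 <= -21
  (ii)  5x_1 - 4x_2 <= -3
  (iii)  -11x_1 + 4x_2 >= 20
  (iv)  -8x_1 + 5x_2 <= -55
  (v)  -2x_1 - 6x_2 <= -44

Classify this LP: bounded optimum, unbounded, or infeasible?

infeasible

The boundaries 8x_1 + 6x_2 = -21 and -2x_1 - 6x_2 = -44 meet at (-65/6, 197/18), but that point violates -8x_1 + 5x_2 ≤ -55. Every candidate vertex is excluded by some other constraint, so the feasible region is empty.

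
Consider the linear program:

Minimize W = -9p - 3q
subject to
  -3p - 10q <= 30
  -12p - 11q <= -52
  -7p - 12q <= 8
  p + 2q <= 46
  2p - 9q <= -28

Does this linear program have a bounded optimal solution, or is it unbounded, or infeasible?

Vertices and W = -9p - 3q:
  (-402/13, 500/13) → W = 2118/13
  (16/13, 44/13) → W = -276/13
  (358/13, 120/13) → W = -3582/13
The feasible region has finitely many vertices and no improving ray; the minimum is -3582/13 at (358/13, 120/13).

bounded optimum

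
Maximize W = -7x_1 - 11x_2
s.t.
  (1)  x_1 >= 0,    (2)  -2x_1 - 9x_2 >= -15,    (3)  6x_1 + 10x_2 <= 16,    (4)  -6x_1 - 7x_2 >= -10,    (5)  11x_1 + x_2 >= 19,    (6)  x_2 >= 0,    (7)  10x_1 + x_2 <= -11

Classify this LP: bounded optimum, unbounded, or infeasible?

The boundaries 11x_1 + x_2 = 19 and 10x_1 + x_2 = -11 meet at (30, -311), but that point violates x_2 ≥ 0. Every candidate vertex is excluded by some other constraint, so the feasible region is empty.

infeasible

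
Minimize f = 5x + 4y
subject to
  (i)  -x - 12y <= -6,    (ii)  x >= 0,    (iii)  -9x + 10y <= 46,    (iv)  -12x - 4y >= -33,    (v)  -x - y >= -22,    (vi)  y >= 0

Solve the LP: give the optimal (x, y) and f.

x = 0, y = 1/2, minimum f = 2

Feasible corners and f = 5x + 4y:
  (0, 1/2) → f = 2
  (93/35, 39/140) → f = 72/5
  (0, 23/5) → f = 92/5
  (73/78, 283/52) → f = 2063/78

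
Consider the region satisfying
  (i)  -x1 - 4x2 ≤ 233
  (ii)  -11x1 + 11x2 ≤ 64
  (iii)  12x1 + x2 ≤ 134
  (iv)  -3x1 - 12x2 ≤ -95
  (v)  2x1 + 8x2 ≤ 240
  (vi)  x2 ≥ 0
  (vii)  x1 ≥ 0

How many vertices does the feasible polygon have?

3

The feasible vertices (each the meet of two boundaries and inside every other half-plane) are:
  (1410/143, 2242/143)
  (277/165, 1237/165)
  (1513/141, 246/47)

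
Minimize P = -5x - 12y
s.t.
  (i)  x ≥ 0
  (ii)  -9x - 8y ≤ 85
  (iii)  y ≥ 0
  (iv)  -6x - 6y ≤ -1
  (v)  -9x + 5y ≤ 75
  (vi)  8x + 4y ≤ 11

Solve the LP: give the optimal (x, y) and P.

Feasible corners and P = -5x - 12y:
  (0, 1/6) → P = -2
  (0, 11/4) → P = -33
  (1/6, 0) → P = -5/6
  (11/8, 0) → P = -55/8

x = 0, y = 11/4, minimum P = -33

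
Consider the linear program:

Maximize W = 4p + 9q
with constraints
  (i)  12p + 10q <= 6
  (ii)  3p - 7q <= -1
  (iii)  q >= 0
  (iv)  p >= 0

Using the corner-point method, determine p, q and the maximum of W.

Vertices and W = 4p + 9q:
  (16/57, 5/19) → W = 199/57
  (0, 3/5) → W = 27/5
  (0, 1/7) → W = 9/7

p = 0, q = 3/5, maximum W = 27/5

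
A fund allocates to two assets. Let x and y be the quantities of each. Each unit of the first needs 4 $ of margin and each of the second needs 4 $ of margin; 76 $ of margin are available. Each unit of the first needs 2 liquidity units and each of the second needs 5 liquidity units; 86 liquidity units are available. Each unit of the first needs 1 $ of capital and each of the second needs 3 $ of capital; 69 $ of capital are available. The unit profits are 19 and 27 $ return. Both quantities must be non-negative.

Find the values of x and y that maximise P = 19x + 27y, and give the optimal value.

x = 3, y = 16, maximum P = 489

Vertices and P = 19x + 27y:
  (0, 0) → P = 0
  (0, 86/5) → P = 2322/5
  (19, 0) → P = 361
  (3, 16) → P = 489

The binding constraints are 4x + 4y = 76 and 2x + 5y = 86.
Solving simultaneously gives x = 3, y = 16.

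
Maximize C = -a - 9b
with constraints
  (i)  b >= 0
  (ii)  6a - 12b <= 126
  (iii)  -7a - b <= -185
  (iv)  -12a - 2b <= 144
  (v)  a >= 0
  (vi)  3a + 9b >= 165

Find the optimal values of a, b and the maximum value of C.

a = 173/5, b = 34/5, maximum C = -479/5

Feasible corners and C = -a - 9b:
  (173/5, 34/5) → C = -479/5
  (0, 185) → C = -1665
  (25, 10) → C = -115
The feasible region is unbounded (it extends along (0, 1), (2, 1)), but C strictly decreases along every unbounded feasible direction, so there is no improving ray and the maximum is attained at a vertex.

The optimum lies where 6a - 12b = 126 and 3a + 9b = 165.
Solving simultaneously gives a = 173/5, b = 34/5.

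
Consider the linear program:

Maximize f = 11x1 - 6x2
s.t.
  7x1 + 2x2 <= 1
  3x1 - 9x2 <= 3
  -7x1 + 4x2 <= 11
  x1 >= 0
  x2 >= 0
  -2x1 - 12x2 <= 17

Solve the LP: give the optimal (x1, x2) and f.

Extreme points and f = 11x1 - 6x2:
  (0, 1/2) → f = -3
  (1/7, 0) → f = 11/7
  (0, 0) → f = 0

x1 = 1/7, x2 = 0, maximum f = 11/7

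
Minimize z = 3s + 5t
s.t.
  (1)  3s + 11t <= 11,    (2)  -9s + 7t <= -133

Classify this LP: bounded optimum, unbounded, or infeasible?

unbounded

From the feasible point (77/6, -5/2), moving in the direction (-7, -9) keeps every constraint satisfied while z decreases without bound.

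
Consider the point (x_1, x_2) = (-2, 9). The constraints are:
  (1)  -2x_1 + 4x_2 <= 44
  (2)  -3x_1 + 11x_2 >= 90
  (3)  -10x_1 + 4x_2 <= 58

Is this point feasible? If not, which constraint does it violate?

(1): 40 ≤ 44 ✓
(2): 105 ≥ 90 ✓
(3): 56 ≤ 58 ✓

feasible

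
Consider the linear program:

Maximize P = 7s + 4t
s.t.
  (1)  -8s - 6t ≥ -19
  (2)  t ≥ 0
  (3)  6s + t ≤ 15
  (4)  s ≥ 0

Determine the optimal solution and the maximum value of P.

s = 19/8, t = 0, maximum P = 133/8

Extreme points and P = 7s + 4t:
  (19/8, 0) → P = 133/8
  (0, 19/6) → P = 38/3
  (0, 0) → P = 0

The binding constraints are -8s - 6t = -19 and t = 0.
Solving simultaneously gives s = 19/8, t = 0.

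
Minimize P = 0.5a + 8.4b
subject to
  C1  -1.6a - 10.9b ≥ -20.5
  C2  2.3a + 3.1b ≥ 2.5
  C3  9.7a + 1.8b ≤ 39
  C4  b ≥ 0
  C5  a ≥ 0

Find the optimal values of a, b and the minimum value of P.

a = 25/23, b = 0, minimum P = 25/46

Vertices and P = 0.5a + 8.4b:
  (7764/2057, 2729/2057) → P = 7884/605
  (0, 205/109) → P = 1722/109
  (25/23, 0) → P = 25/46
  (0, 25/31) → P = 210/31
  (390/97, 0) → P = 195/97

The binding constraints are 2.3a + 3.1b = 2.5 and b = 0.
Solving simultaneously gives a = 25/23, b = 0.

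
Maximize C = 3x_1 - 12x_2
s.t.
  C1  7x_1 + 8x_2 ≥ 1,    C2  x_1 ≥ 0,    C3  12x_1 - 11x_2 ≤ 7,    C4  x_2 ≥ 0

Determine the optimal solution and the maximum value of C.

The feasible region is unbounded (it extends along (0, 1), (11, 12)), but C strictly decreases along every unbounded feasible direction, so there is no improving ray and the maximum is attained at a vertex.

The binding constraints are 12x_1 - 11x_2 = 7 and x_2 = 0.
Solving simultaneously gives x_1 = 7/12, x_2 = 0.

x_1 = 7/12, x_2 = 0, maximum C = 7/4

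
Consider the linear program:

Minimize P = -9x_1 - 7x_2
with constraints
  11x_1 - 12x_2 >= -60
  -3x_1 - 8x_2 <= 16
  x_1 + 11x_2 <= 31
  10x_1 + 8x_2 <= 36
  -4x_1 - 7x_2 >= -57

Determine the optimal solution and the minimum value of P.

x_1 = 52/7, x_2 = -67/14, minimum P = -467/14

Feasible corners and P = -9x_1 - 7x_2:
  (-168/31, 1/31) → P = 1505/31
  (-288/133, 401/133) → P = -215/133
  (52/7, -67/14) → P = -467/14
  (74/51, 137/51) → P = -1625/51

The binding constraints are -3x_1 - 8x_2 = 16 and 10x_1 + 8x_2 = 36.
Solving simultaneously gives x_1 = 52/7, x_2 = -67/14.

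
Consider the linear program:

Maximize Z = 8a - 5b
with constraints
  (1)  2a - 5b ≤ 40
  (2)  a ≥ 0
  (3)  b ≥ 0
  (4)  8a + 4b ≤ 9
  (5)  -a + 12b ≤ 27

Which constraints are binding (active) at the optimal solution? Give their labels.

(3) and (4)

Extreme points and Z = 8a - 5b:
  (0, 0) → Z = 0
  (0, 9/4) → Z = -45/4
  (9/8, 0) → Z = 9

The maximum is at (9/8, 0). Substituting into each constraint, equality holds for (3) and (4); the remaining constraints have slack.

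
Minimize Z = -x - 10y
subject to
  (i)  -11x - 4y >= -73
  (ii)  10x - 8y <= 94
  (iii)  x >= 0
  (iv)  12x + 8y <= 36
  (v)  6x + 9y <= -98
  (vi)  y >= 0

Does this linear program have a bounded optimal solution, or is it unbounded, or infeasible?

infeasible

The boundaries 10x - 8y = 94 and x = 0 meet at (0, -47/4), but that point violates y ≥ 0. Every candidate vertex is excluded by some other constraint, so the feasible region is empty.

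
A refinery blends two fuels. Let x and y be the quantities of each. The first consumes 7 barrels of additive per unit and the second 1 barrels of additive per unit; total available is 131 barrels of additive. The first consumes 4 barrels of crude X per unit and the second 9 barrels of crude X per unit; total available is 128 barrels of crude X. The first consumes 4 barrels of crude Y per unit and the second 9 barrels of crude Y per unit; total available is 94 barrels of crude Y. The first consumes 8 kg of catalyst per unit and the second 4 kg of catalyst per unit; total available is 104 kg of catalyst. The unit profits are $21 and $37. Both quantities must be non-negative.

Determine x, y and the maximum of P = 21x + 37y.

Extreme points and P = 21x + 37y:
  (0, 0) → P = 0
  (0, 94/9) → P = 3478/9
  (13, 0) → P = 273
  (10, 6) → P = 432

At the optimal vertex, 4x + 9y = 94 and 8x + 4y = 104.
Solving simultaneously gives x = 10, y = 6.

x = 10, y = 6, maximum P = 432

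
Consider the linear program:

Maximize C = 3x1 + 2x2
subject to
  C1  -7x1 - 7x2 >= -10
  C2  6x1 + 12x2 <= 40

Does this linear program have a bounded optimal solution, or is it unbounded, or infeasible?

From the feasible point (-80/21, 110/21), moving in the direction (7, -7) keeps every constraint satisfied while C increases without bound.

unbounded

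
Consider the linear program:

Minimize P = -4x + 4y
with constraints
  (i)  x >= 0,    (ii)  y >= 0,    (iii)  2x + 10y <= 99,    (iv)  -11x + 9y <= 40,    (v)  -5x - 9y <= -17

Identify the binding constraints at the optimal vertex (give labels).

(ii) and (iii)

Extreme points and P = -4x + 4y:
  (0, 40/9) → P = 160/9
  (0, 17/9) → P = 68/9
  (99/2, 0) → P = -198
  (17/5, 0) → P = -68/5
  (491/128, 1169/128) → P = 339/16

The minimum is at (99/2, 0). Substituting into each constraint, equality holds for (ii) and (iii); the remaining constraints have slack.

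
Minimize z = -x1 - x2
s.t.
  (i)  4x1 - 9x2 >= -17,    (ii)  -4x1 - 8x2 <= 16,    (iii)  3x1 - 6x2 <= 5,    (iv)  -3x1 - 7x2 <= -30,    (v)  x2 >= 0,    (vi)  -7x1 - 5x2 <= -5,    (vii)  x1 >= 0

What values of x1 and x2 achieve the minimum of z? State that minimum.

Corner points and z = -x1 - x2:
  (49, 71/3) → z = -218/3
  (151/55, 171/55) → z = -322/55
  (215/39, 25/13) → z = -290/39

The binding constraints are 4x1 - 9x2 = -17 and 3x1 - 6x2 = 5.
Solving simultaneously gives x1 = 49, x2 = 71/3.

x1 = 49, x2 = 71/3, minimum z = -218/3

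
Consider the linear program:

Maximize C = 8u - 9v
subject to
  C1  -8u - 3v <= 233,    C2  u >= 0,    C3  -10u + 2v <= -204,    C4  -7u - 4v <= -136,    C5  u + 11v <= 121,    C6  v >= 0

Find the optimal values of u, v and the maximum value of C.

Extreme points and C = 8u - 9v:
  (1243/56, 503/56) → C = 5417/56
  (102/5, 0) → C = 816/5
  (121, 0) → C = 968

The optimum lies where u + 11v = 121 and v = 0.
Solving simultaneously gives u = 121, v = 0.

u = 121, v = 0, maximum C = 968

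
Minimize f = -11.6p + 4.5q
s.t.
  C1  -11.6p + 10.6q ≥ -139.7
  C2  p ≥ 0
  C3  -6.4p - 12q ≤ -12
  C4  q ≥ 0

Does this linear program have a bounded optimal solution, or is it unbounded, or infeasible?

unbounded

From the feasible point (1397/116, 0), moving in the direction (10.6, 11.6) keeps every constraint satisfied while f decreases without bound.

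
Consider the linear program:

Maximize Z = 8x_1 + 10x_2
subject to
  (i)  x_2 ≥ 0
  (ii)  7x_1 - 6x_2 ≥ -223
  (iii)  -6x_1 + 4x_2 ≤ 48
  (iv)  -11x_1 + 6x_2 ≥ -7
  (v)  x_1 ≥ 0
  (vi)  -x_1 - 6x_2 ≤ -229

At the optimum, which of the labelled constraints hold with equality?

Corner points and Z = 8x_1 + 10x_2:
  (79/2, 285/4) → Z = 2057/2
  (157/10, 711/20) → Z = 4811/10
  (59/3, 314/9) → Z = 4556/9

The maximum is at (79/2, 285/4). Substituting into each constraint, equality holds for (iii) and (iv); the remaining constraints have slack.

(iii) and (iv)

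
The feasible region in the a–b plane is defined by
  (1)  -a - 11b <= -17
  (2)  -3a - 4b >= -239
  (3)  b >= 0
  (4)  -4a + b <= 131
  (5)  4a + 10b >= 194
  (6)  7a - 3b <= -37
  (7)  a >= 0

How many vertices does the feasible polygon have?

Of the 21 pairwise boundary intersections, those satisfying every inequality are:
  (569/37, 1784/37)
  (0, 239/4)
  (106/41, 753/41)
  (0, 97/5)

4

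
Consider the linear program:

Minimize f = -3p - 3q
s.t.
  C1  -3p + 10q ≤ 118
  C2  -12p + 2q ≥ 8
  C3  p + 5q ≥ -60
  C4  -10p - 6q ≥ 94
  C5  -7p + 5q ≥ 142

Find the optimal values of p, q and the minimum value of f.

p = -166/11, q = 80/11, minimum f = 258/11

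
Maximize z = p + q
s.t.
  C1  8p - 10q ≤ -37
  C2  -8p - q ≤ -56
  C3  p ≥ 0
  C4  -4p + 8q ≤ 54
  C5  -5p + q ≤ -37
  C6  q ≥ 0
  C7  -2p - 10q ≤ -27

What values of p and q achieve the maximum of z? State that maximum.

p = 61/6, q = 71/6, maximum z = 22

Corner points and z = p + q:
  (61/6, 71/6) → z = 22
  (407/42, 481/42) → z = 148/7
  (175/18, 209/18) → z = 64/3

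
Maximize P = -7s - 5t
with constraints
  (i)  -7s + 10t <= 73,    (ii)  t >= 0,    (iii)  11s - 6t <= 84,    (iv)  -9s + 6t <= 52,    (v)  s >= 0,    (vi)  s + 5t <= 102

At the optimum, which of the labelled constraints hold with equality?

Feasible corners and P = -7s - 5t:
  (0, 73/10) → P = -73/2
  (131/9, 787/45) → P = -568/3
  (84/11, 0) → P = -588/11
  (0, 0) → P = 0
  (1032/61, 1038/61) → P = -12414/61

The maximum is at (0, 0). Substituting into each constraint, equality holds for (ii) and (v); the remaining constraints have slack.

(ii) and (v)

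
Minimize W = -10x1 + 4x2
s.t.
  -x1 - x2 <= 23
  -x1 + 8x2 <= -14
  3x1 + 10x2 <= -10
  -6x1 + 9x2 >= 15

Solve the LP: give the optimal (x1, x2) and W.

Feasible corners and W = -10x1 + 4x2:
  (-170/9, -37/9) → W = 1552/9
  (-74/5, -41/5) → W = 576/5
  (-82/13, -33/13) → W = 688/13

At the optimal vertex, -x1 + 8x2 = -14 and -6x1 + 9x2 = 15.
Solving simultaneously gives x1 = -82/13, x2 = -33/13.

x1 = -82/13, x2 = -33/13, minimum W = 688/13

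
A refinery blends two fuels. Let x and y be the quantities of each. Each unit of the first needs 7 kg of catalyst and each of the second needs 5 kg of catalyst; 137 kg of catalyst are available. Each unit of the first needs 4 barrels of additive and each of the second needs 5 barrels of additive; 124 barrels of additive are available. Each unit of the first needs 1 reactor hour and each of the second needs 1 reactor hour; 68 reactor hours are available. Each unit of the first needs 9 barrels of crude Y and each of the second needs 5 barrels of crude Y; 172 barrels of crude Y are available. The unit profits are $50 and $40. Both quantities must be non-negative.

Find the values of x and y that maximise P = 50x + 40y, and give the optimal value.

x = 13/3, y = 64/3, maximum P = 1070

Feasible corners and P = 50x + 40y:
  (0, 0) → P = 0
  (0, 124/5) → P = 992
  (172/9, 0) → P = 8600/9
  (13/3, 64/3) → P = 1070
  (35/2, 29/10) → P = 991

At the optimal vertex, 7x + 5y = 137 and 4x + 5y = 124.
Solving simultaneously gives x = 13/3, y = 64/3.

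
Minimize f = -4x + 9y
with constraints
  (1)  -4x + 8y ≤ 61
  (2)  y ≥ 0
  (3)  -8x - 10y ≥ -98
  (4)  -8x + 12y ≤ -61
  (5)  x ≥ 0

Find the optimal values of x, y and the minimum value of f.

x = 49/4, y = 0, minimum f = -49

Vertices and f = -4x + 9y:
  (49/4, 0) → f = -49
  (61/8, 0) → f = -61/2
  (893/88, 37/22) → f = -280/11

At the optimal vertex, y = 0 and -8x - 10y = -98.
Solving simultaneously gives x = 49/4, y = 0.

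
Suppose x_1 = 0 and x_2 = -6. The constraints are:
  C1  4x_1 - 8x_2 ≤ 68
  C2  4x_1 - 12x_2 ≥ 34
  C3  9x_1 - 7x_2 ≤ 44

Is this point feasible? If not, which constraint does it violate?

C1: 48 ≤ 68 ✓
C2: 72 ≥ 34 ✓
C3: 42 ≤ 44 ✓

feasible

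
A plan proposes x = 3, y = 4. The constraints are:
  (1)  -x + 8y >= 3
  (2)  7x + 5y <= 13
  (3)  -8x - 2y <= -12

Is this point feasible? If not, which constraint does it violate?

Constraint (2): 7x + 5y = 41, which is not ≤ 13. All other constraints are satisfied.

not feasible — violates (2)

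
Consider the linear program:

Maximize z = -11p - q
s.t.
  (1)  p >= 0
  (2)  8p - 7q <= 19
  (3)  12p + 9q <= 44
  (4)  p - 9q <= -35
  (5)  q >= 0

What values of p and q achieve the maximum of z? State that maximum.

Corner points and z = -11p - q:
  (0, 44/9) → z = -44/9
  (0, 35/9) → z = -35/9
  (9/13, 464/117) → z = -1355/117

At the optimal vertex, p = 0 and p - 9q = -35.
Solving simultaneously gives p = 0, q = 35/9.

p = 0, q = 35/9, maximum z = -35/9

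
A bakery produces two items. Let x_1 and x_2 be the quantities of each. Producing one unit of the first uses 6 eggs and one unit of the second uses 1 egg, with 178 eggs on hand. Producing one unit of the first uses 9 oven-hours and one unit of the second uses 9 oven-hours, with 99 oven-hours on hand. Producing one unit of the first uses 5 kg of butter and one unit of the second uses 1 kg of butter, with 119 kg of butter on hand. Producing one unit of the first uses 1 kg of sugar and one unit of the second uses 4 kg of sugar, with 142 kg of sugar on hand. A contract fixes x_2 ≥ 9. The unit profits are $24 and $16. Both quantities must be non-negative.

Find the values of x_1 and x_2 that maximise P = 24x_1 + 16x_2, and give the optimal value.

Extreme points and P = 24x_1 + 16x_2:
  (0, 11) → P = 176
  (0, 9) → P = 144
  (2, 9) → P = 192

The optimum lies where 9x_1 + 9x_2 = 99 and x_2 = 9.
Solving simultaneously gives x_1 = 2, x_2 = 9.

x_1 = 2, x_2 = 9, maximum P = 192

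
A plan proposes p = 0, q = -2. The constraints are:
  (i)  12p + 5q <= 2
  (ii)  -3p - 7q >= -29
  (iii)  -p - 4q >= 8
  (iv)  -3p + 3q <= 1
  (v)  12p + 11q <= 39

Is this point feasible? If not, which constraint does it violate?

feasible

(i): -10 ≤ 2 ✓
(ii): 14 ≥ -29 ✓
(iii): 8 ≥ 8 ✓
(iv): -6 ≤ 1 ✓
(v): -22 ≤ 39 ✓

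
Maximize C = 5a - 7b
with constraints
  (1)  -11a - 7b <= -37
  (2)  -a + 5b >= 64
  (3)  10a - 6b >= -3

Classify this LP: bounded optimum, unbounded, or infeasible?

From the feasible point (369/44, 637/44), moving in the direction (5, 1) keeps every constraint satisfied while C increases without bound.

unbounded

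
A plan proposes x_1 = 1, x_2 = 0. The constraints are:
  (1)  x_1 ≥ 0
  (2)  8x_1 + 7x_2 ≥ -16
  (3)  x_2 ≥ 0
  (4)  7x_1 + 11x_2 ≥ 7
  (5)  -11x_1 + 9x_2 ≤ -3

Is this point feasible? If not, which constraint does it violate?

feasible

(1): 1 ≥ 0 ✓
(2): 8 ≥ -16 ✓
(3): 0 ≥ 0 ✓
(4): 7 ≥ 7 ✓
(5): -11 ≤ -3 ✓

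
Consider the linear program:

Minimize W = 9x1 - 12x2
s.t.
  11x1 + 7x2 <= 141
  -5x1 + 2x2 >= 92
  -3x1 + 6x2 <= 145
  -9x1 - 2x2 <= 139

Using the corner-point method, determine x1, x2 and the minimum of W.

At the optimal vertex, -3x1 + 6x2 = 145 and -9x1 - 2x2 = 139.
Solving simultaneously gives x1 = -281/15, x2 = 74/5.

x1 = -281/15, x2 = 74/5, minimum W = -1731/5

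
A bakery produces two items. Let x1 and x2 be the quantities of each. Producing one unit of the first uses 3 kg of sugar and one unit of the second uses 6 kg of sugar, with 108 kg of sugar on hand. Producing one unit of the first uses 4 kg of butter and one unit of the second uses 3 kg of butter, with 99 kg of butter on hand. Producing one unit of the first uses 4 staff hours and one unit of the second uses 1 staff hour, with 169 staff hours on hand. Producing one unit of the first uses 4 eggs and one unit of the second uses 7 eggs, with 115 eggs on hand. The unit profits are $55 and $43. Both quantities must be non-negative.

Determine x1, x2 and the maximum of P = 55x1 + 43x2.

x1 = 87/4, x2 = 4, maximum P = 5473/4

The optimum lies where 4x1 + 3x2 = 99 and 4x1 + 7x2 = 115.
Solving simultaneously gives x1 = 87/4, x2 = 4.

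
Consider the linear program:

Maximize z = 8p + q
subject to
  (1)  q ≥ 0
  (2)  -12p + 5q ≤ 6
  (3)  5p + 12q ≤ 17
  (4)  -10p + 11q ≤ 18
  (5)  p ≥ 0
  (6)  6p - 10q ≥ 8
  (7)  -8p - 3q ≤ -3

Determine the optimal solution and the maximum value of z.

p = 17/5, q = 0, maximum z = 136/5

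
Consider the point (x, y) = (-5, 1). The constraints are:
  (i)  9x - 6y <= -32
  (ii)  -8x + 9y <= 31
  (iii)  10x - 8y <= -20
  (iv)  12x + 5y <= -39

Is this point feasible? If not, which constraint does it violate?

not feasible — violates (ii)

Constraint (ii): -8x + 9y = 49, which is not ≤ 31. All other constraints are satisfied.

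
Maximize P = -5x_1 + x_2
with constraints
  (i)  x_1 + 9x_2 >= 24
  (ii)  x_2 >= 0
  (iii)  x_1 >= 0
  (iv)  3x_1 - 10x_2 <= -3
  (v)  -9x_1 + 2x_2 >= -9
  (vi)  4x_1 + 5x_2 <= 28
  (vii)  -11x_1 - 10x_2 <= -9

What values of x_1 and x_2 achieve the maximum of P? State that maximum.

x_1 = 0, x_2 = 28/5, maximum P = 28/5

Extreme points and P = -5x_1 + x_2:
  (0, 8/3) → P = 8/3
  (129/83, 207/83) → P = -438/83
  (0, 28/5) → P = 28/5
  (101/53, 216/53) → P = -289/53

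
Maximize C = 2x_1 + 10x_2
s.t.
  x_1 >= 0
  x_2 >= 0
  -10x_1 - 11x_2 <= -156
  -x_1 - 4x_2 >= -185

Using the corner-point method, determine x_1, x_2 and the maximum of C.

x_1 = 0, x_2 = 185/4, maximum C = 925/2

Extreme points and C = 2x_1 + 10x_2:
  (0, 156/11) → C = 1560/11
  (0, 185/4) → C = 925/2
  (78/5, 0) → C = 156/5
  (185, 0) → C = 370

The binding constraints are x_1 = 0 and -x_1 - 4x_2 = -185.
Solving simultaneously gives x_1 = 0, x_2 = 185/4.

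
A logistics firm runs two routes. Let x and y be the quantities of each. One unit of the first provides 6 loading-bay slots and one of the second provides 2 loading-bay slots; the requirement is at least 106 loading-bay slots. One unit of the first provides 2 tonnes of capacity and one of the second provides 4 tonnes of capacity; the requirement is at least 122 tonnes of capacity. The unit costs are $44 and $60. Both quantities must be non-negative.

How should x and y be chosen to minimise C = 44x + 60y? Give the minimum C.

x = 9, y = 26, minimum C = 1956

Corner points and C = 44x + 60y:
  (0, 53) → C = 3180
  (61, 0) → C = 2684
  (9, 26) → C = 1956
The feasible region is unbounded (it extends along (0, 1), (1, 0)), but C strictly increases along every unbounded feasible direction, so there is no improving ray and the minimum is attained at a vertex.

The binding constraints are 6x + 2y = 106 and 2x + 4y = 122.
Solving simultaneously gives x = 9, y = 26.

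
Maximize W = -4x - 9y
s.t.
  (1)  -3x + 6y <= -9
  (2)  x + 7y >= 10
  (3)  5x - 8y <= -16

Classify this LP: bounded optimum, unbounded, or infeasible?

The boundaries -3x + 6y = -9 and x + 7y = 10 meet at (41/9, 7/9), but that point violates 5x - 8y ≤ -16. Every candidate vertex is excluded by some other constraint, so the feasible region is empty.

infeasible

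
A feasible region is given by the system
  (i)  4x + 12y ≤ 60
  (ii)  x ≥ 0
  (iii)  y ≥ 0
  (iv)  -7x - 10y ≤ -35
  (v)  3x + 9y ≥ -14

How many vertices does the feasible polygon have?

Of the 9 pairwise boundary intersections, those satisfying every inequality are:
  (0, 5)
  (15, 0)
  (0, 7/2)
  (5, 0)

4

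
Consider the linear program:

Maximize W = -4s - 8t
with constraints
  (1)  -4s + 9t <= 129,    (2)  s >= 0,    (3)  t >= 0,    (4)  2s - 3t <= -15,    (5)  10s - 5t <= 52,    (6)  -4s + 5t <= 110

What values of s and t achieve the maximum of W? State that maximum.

Vertices and W = -4s - 8t:
  (0, 43/3) → W = -344/3
  (159/10, 107/5) → W = -1174/5
  (0, 5) → W = -40
  (231/20, 127/10) → W = -739/5

s = 0, t = 5, maximum W = -40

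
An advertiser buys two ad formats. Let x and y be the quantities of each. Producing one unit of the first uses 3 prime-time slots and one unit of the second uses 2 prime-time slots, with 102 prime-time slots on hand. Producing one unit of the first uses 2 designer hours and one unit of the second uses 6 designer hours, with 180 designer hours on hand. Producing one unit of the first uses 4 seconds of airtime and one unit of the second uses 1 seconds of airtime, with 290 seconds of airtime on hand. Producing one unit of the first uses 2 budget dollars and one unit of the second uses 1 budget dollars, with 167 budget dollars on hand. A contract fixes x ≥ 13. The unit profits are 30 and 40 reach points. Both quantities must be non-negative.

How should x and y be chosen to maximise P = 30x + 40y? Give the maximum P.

x = 18, y = 24, maximum P = 1500

Vertices and P = 30x + 40y:
  (34, 0) → P = 1020
  (13, 0) → P = 390
  (18, 24) → P = 1500
  (13, 77/3) → P = 4250/3

The binding constraints are 3x + 2y = 102 and 2x + 6y = 180.
Solving simultaneously gives x = 18, y = 24.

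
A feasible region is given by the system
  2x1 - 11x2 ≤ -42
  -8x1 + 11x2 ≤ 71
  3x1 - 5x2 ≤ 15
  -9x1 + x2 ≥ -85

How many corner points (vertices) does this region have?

3

Pairwise boundary intersections that survive every other constraint:
  (-29/6, 97/33)
  (977/97, 548/97)
  (1006/91, 1319/91)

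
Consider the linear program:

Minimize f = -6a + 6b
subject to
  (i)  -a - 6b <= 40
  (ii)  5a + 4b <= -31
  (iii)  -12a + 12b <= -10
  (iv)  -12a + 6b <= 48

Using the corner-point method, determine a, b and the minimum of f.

Extreme points and f = -6a + 6b:
  (-1, -13/2) → f = -33
  (-5, -35/6) → f = -5
  (-83/27, -211/54) → f = -5

The optimum lies where -a - 6b = 40 and 5a + 4b = -31.
Solving simultaneously gives a = -1, b = -13/2.

a = -1, b = -13/2, minimum f = -33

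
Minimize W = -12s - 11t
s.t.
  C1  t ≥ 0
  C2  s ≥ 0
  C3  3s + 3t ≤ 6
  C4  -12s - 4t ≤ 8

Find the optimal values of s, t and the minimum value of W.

Corner points and W = -12s - 11t:
  (0, 0) → W = 0
  (2, 0) → W = -24
  (0, 2) → W = -22

The optimum lies where t = 0 and 3s + 3t = 6.
Solving simultaneously gives s = 2, t = 0.

s = 2, t = 0, minimum W = -24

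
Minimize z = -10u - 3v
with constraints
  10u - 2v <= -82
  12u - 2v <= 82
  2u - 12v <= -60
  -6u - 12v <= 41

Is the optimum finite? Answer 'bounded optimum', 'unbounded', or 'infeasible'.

From the feasible point (82, 451), moving in the direction (2, 12) keeps every constraint satisfied while z decreases without bound.

unbounded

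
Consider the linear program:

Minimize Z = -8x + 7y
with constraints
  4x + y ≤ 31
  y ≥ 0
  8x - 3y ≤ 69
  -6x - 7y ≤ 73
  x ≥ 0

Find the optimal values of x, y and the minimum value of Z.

x = 31/4, y = 0, minimum Z = -62

Vertices and Z = -8x + 7y:
  (31/4, 0) → Z = -62
  (0, 31) → Z = 217
  (0, 0) → Z = 0

At the optimal vertex, 4x + y = 31 and y = 0.
Solving simultaneously gives x = 31/4, y = 0.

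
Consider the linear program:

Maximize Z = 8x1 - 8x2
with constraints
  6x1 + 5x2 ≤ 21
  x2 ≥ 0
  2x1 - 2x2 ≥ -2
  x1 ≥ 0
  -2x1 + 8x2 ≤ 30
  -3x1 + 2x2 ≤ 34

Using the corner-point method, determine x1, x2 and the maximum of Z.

Feasible corners and Z = 8x1 - 8x2:
  (7/2, 0) → Z = 28
  (16/11, 27/11) → Z = -8
  (0, 0) → Z = 0
  (0, 1) → Z = -8

The optimum lies where 6x1 + 5x2 = 21 and x2 = 0.
Solving simultaneously gives x1 = 7/2, x2 = 0.

x1 = 7/2, x2 = 0, maximum Z = 28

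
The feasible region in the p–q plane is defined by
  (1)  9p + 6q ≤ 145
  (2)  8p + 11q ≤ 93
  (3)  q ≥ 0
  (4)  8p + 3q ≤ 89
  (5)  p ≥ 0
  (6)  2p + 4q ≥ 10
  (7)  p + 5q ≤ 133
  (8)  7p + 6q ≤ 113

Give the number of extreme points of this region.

Of the 28 pairwise boundary intersections, those satisfying every inequality are:
  (175/16, 1/2)
  (0, 93/11)
  (89/8, 0)
  (5, 0)
  (0, 5/2)

5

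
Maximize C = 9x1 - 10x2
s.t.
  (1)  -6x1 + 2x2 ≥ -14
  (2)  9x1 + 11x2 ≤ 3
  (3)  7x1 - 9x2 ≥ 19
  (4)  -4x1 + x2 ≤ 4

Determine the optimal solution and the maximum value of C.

Feasible corners and C = 9x1 - 10x2:
  (40/21, -9/7) → C = 30
  (-11, -40) → C = 301
  (118/79, -75/79) → C = 1812/79
  (-55/29, -104/29) → C = 545/29

x1 = -11, x2 = -40, maximum C = 301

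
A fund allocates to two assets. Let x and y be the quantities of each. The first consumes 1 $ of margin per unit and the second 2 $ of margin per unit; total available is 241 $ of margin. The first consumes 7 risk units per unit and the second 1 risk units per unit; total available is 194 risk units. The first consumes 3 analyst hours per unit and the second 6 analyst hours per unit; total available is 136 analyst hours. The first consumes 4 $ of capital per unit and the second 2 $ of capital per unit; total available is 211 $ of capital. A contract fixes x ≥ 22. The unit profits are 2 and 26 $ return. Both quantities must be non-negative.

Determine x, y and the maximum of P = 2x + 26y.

Extreme points and P = 2x + 26y:
  (194/7, 0) → P = 388/7
  (22, 0) → P = 44
  (1028/39, 370/39) → P = 3892/13
  (22, 35/3) → P = 1042/3

The binding constraints are 3x + 6y = 136 and x = 22.
Solving simultaneously gives x = 22, y = 35/3.

x = 22, y = 35/3, maximum P = 1042/3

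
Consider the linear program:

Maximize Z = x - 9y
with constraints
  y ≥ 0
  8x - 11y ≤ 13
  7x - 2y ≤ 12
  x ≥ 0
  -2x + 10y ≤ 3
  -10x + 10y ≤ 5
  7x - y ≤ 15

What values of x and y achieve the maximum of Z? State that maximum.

At the optimal vertex, y = 0 and 8x - 11y = 13.
Solving simultaneously gives x = 13/8, y = 0.

x = 13/8, y = 0, maximum Z = 13/8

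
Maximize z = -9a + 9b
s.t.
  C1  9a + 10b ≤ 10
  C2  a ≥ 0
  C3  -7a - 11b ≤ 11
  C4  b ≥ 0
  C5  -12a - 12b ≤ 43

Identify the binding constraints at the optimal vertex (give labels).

Feasible corners and z = -9a + 9b:
  (0, 1) → z = 9
  (10/9, 0) → z = -10
  (0, 0) → z = 0

The maximum is at (0, 1). Substituting into each constraint, equality holds for C1 and C2; the remaining constraints have slack.

C1 and C2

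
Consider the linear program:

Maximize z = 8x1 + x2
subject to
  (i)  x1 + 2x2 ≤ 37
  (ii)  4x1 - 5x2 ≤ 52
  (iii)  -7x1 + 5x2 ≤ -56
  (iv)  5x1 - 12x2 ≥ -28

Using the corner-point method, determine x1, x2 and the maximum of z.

Feasible corners and z = 8x1 + x2:
  (289/13, 96/13) → z = 2408/13
  (194/11, 213/22) → z = 3317/22
  (4/3, -28/3) → z = 4/3
  (812/59, 476/59) → z = 6972/59

The binding constraints are x1 + 2x2 = 37 and 4x1 - 5x2 = 52.
Solving simultaneously gives x1 = 289/13, x2 = 96/13.

x1 = 289/13, x2 = 96/13, maximum z = 2408/13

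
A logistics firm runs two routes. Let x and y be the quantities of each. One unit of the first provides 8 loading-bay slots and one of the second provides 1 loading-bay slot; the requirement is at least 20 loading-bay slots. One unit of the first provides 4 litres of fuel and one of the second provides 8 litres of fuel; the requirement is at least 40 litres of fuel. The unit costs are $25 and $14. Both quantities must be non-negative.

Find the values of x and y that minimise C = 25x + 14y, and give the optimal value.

x = 2, y = 4, minimum C = 106

Vertices and C = 25x + 14y:
  (0, 20) → C = 280
  (10, 0) → C = 250
  (2, 4) → C = 106
The feasible region is unbounded (it extends along (0, 1), (1, 0)), but C strictly increases along every unbounded feasible direction, so there is no improving ray and the minimum is attained at a vertex.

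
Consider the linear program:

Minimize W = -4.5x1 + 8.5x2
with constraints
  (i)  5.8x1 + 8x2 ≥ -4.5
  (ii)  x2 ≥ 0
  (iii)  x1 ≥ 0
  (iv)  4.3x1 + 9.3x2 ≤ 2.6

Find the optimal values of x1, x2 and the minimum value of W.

Corner points and W = -4.5x1 + 8.5x2:
  (0, 0) → W = 0
  (26/43, 0) → W = -117/43
  (0, 26/93) → W = 221/93

x1 = 26/43, x2 = 0, minimum W = -117/43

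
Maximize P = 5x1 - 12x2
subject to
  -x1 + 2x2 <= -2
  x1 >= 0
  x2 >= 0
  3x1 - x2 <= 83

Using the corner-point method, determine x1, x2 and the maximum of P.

x1 = 83/3, x2 = 0, maximum P = 415/3

Extreme points and P = 5x1 - 12x2:
  (2, 0) → P = 10
  (164/5, 77/5) → P = -104/5
  (83/3, 0) → P = 415/3

The binding constraints are x2 = 0 and 3x1 - x2 = 83.
Solving simultaneously gives x1 = 83/3, x2 = 0.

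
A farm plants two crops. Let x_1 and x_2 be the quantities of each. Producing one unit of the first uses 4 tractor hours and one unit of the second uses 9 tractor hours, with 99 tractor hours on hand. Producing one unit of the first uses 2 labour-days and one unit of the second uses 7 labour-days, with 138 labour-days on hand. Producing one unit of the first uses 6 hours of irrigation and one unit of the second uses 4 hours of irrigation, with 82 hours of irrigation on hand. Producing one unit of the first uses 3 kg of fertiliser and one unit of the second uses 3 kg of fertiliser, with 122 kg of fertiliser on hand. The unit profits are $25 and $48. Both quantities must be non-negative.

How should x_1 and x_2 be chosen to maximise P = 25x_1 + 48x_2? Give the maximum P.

x_1 = 9, x_2 = 7, maximum P = 561

Extreme points and P = 25x_1 + 48x_2:
  (0, 0) → P = 0
  (0, 11) → P = 528
  (41/3, 0) → P = 1025/3
  (9, 7) → P = 561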